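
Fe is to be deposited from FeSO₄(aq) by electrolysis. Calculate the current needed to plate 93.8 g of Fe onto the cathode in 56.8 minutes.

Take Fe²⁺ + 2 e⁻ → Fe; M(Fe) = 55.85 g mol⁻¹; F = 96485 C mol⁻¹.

95.1 A

n(Fe) = 93.8 / 55.85 = 1.679 mol.
n(e⁻) = 2 × 1.679 = 3.359 mol.
Q = n(e⁻)·F = 3.359 × 96485 = 324100 C.
I = Q/t = 324100 / 3408.0 s = 95.1 A.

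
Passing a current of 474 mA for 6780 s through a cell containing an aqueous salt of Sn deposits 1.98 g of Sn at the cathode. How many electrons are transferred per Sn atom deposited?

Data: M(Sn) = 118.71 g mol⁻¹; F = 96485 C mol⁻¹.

2

Q = I·t = 0.4740 A × 6780.0 s = 3214 C, so n(e⁻) = 3214/96485 = 0.03331 mol.
n(Sn) deposited = 1.98 / 118.71 = 0.01668 mol.
Electrons per atom = n(e⁻)/n(Sn) = 0.03331 / 0.01668 = 2.00 ≈ 2, so the ion is Sn²⁺.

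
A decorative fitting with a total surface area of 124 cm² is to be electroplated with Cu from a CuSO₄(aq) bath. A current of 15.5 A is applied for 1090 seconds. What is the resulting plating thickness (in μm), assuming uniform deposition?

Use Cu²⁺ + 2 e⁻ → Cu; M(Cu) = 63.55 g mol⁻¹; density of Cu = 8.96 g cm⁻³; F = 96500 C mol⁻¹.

Q = I·t = 15.50 × 1090.0 = 16900 C; n(e⁻) = 0.1751 mol.
n(Cu) = n(e⁻)/2 = 0.08754 mol, so m = 0.08754 × 63.55 = 5.563 g.
Volume = m/ρ = 5.563 / 8.96 = 0.6209 cm³.
Thickness = V/A = 0.6209 / 124 = 0.00501 cm = 50.1 μm.

50.1 μm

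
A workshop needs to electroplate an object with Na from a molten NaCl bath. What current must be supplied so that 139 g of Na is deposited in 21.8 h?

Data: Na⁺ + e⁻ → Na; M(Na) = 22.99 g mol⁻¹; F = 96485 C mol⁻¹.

7.43 A

n(Na) = 139 / 22.99 = 6.046 mol.
n(e⁻) = 1 × 6.046 = 6.046 mol.
Q = n(e⁻)·F = 6.046 × 96485 = 583400 C.
I = Q/t = 583400 / 78480 s = 7.43 A.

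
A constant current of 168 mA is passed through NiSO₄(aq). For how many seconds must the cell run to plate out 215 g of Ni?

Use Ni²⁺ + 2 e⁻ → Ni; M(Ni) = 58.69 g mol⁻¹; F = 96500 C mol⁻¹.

4.21 × 10⁶ s

n(Ni) = m/M = 215 / 58.69 = 3.663 mol.
Each Ni atom requires 2 electrons, so n(e⁻) = 2 × 3.663 = 7.327 mol.
Q = n(e⁻)·F = 7.327 × 96500 = 707000 C.
t = Q/I = 707000 / 0.1680 A = 4208000 s.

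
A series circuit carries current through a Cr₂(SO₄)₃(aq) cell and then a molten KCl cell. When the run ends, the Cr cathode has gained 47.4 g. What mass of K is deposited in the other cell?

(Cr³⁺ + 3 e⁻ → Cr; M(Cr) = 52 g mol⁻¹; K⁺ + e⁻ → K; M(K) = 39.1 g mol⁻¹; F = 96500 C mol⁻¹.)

107 g

n(Cr) = 47.4 / 52 = 0.9115 mol.
Since Cr³⁺ + 3 e⁻ → Cr, n(e⁻) passed = 3 × 0.9115 = 2.735 mol.
Cells in series carry the same charge, so the same 2.735 mol of electrons passes through cell 2.
K⁺ + e⁻ → K, so n(K) = 2.735 / 1 = 2.735 mol.
m(K) = 2.735 × 39.1 = 107 g.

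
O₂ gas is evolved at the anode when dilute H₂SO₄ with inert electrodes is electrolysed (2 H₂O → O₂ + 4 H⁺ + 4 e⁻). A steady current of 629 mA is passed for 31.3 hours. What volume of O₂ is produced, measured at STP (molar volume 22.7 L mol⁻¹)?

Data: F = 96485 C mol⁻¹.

4.17 L

Q = I·t = 0.6290 A × 112680 s = 70880 C.
n(e⁻) = Q/F = 70880 / 96485 = 0.7346 mol.
4 electrons are transferred per O₂ molecule, so n(O₂) = 0.7346 / 4 = 0.1836 mol.
V = n × V_m = 0.1836 × 22.7 = 4.17 L.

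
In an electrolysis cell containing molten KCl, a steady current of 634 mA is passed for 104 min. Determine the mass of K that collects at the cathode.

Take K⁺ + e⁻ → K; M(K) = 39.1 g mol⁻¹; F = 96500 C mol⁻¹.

1.60 g

Q = I·t = 0.6340 A × 6240.0 s = 3956 C.
n(e⁻) = Q/F = 3956 / 96500 = 0.04100 mol.
K⁺ + e⁻ → K, so n(K) = n(e⁻)/1 = 0.04100 mol.
m = n·M = 0.04100 × 39.1 = 1.60 g.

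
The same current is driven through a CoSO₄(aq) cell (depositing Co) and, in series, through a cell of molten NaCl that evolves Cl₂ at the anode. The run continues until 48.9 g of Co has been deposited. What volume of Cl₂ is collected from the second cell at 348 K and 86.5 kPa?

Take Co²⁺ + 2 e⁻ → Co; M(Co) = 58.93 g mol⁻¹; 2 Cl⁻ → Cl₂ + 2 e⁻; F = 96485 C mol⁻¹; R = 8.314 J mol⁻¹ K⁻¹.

27.8 L

n(Co) = 48.9 / 58.93 = 0.8298 mol, so n(e⁻) = 2 × 0.8298 = 1.660 mol.
The cells are in series, so the same 1.660 mol of electrons passes through the second cell.
2 Cl⁻ → Cl₂ + 2 e⁻ — 2 mol e⁻ per mol Cl₂, so n(Cl₂) = 1.660/2 = 0.8298 mol.
V = nRT/P = (0.8298 × 8.314 × 348) / (86.5 × 10³) = 0.0278 m³ = 27.8 L.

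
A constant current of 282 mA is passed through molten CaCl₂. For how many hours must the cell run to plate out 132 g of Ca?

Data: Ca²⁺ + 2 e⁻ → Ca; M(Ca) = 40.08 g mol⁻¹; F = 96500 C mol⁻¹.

n(Ca) = m/M = 132 / 40.08 = 3.293 mol.
Each Ca atom requires 2 electrons, so n(e⁻) = 2 × 3.293 = 6.587 mol.
Q = n(e⁻)·F = 6.587 × 96500 = 635600 C.
t = Q/I = 635600 / 0.2820 A = 2254000 s = 626 h.

626 h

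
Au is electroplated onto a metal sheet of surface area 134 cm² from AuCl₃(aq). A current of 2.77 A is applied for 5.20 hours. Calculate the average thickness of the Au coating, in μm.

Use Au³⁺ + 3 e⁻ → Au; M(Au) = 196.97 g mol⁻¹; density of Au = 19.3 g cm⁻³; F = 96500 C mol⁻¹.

Q = I·t = 2.770 × 18720 = 51850 C; n(e⁻) = 0.5374 mol.
n(Au) = n(e⁻)/3 = 0.1791 mol, so m = 0.1791 × 196.97 = 35.28 g.
Volume = m/ρ = 35.28 / 19.3 = 1.828 cm³.
Thickness = V/A = 1.828 / 134 = 0.0136 cm = 136 μm.

136 μm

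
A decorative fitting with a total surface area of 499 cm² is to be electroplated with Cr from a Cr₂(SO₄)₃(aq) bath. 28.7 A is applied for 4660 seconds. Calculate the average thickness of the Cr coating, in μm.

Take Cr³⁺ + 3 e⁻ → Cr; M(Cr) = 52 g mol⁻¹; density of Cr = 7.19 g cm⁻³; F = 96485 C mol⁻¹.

Q = I·t = 28.70 × 4660.0 = 133700 C; n(e⁻) = 1.386 mol.
n(Cr) = n(e⁻)/3 = 0.4620 mol, so m = 0.4620 × 52 = 24.03 g.
Volume = m/ρ = 24.03 / 7.19 = 3.342 cm³.
Thickness = V/A = 3.342 / 499 = 0.00670 cm = 67.0 μm.

67.0 μm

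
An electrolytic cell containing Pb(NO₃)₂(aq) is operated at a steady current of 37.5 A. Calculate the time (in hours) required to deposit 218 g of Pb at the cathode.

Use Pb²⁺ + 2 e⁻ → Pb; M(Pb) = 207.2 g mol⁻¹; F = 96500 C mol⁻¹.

n(Pb) = m/M = 218 / 207.2 = 1.052 mol.
Each Pb atom requires 2 electrons, so n(e⁻) = 2 × 1.052 = 2.104 mol.
Q = n(e⁻)·F = 2.104 × 96500 = 203100 C.
t = Q/I = 203100 / 37.50 A = 5415 s = 1.50 h.

1.50 h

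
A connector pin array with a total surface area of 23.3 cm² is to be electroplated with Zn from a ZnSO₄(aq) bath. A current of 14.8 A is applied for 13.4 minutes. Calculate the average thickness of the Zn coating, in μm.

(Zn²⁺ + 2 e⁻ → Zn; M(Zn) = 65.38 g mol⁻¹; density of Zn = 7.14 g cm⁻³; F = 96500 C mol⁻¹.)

Q = I·t = 14.80 × 804.00 = 11900 C; n(e⁻) = 0.1233 mol.
n(Zn) = n(e⁻)/2 = 0.06165 mol, so m = 0.06165 × 65.38 = 4.031 g.
Volume = m/ρ = 4.031 / 7.14 = 0.5646 cm³.
Thickness = V/A = 0.5646 / 23.3 = 0.0242 cm = 242 μm.

242 μm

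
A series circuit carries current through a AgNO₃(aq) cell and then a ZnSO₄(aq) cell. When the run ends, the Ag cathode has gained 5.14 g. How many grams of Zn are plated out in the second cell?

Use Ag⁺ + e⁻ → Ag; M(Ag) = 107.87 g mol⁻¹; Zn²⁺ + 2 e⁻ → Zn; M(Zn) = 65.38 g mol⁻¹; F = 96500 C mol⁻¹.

1.56 g

n(Ag) = 5.14 / 107.87 = 0.04765 mol.
Since Ag⁺ + e⁻ → Ag, n(e⁻) passed = 1 × 0.04765 = 0.04765 mol.
Cells in series carry the same charge, so the same 0.04765 mol of electrons passes through cell 2.
Zn²⁺ + 2 e⁻ → Zn, so n(Zn) = 0.04765 / 2 = 0.02382 mol.
m(Zn) = 0.02382 × 65.38 = 1.56 g.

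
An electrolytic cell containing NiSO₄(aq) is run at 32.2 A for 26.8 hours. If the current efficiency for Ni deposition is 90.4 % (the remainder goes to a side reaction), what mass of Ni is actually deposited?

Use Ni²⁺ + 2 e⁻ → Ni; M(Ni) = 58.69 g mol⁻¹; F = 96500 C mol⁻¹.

854 g

Q = I·t = 32.20 × 96480 = 3107000 C.
n(e⁻) = 3107000/96500 = 32.19 mol; theoretically n(Ni) = 32.19/2 = 16.10 mol, m_theo = 944.7 g.
At 90.4 % efficiency, m_actual = 0.904 × 944.7 = 854 g.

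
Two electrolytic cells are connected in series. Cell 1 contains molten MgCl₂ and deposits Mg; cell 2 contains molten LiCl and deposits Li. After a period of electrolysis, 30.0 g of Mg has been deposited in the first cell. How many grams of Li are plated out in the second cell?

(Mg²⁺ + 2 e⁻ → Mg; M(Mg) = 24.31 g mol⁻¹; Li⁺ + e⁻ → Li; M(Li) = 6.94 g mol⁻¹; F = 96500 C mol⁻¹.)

n(Mg) = 30.0 / 24.31 = 1.234 mol.
Since Mg²⁺ + 2 e⁻ → Mg, n(e⁻) passed = 2 × 1.234 = 2.468 mol.
Cells in series carry the same charge, so the same 2.468 mol of electrons passes through cell 2.
Li⁺ + e⁻ → Li, so n(Li) = 2.468 / 1 = 2.468 mol.
m(Li) = 2.468 × 6.94 = 17.1 g.

17.1 g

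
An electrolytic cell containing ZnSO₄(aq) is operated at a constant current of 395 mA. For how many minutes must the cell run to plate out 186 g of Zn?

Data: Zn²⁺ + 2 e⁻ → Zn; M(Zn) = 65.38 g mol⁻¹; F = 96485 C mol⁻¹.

23200 min

n(Zn) = m/M = 186 / 65.38 = 2.845 mol.
Each Zn atom requires 2 electrons, so n(e⁻) = 2 × 2.845 = 5.690 mol.
Q = n(e⁻)·F = 5.690 × 96485 = 549000 C.
t = Q/I = 549000 / 0.3950 A = 1390000 s = 23200 min.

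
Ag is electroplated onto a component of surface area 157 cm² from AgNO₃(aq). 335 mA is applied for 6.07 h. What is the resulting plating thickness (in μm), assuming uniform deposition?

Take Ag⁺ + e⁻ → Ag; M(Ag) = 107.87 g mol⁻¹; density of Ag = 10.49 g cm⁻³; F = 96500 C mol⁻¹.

Q = I·t = 0.3350 × 21852 = 7320 C; n(e⁻) = 0.07586 mol.
n(Ag) = n(e⁻)/1 = 0.07586 mol, so m = 0.07586 × 107.87 = 8.183 g.
Volume = m/ρ = 8.183 / 10.49 = 0.7801 cm³.
Thickness = V/A = 0.7801 / 157 = 0.00497 cm = 49.7 μm.

49.7 μm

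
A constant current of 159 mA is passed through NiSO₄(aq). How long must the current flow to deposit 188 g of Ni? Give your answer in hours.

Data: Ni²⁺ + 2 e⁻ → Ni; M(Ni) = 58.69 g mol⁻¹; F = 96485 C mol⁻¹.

n(Ni) = m/M = 188 / 58.69 = 3.203 mol.
Each Ni atom requires 2 electrons, so n(e⁻) = 2 × 3.203 = 6.407 mol.
Q = n(e⁻)·F = 6.407 × 96485 = 618100 C.
t = Q/I = 618100 / 0.1590 A = 3888000 s = 1080 h.

1080 h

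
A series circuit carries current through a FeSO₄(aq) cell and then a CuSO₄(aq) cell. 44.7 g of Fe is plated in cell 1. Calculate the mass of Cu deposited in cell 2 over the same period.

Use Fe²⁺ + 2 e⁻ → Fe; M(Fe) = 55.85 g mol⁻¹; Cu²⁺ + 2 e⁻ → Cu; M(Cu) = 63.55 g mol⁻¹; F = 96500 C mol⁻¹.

n(Fe) = 44.7 / 55.85 = 0.8004 mol.
Since Fe²⁺ + 2 e⁻ → Fe, n(e⁻) passed = 2 × 0.8004 = 1.601 mol.
Cells in series carry the same charge, so the same 1.601 mol of electrons passes through cell 2.
Cu²⁺ + 2 e⁻ → Cu, so n(Cu) = 1.601 / 2 = 0.8004 mol.
m(Cu) = 0.8004 × 63.55 = 50.9 g.

50.9 g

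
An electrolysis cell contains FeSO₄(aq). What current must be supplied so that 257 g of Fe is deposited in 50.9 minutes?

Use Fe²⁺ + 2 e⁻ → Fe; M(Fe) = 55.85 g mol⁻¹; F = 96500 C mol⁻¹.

n(Fe) = 257 / 55.85 = 4.602 mol.
n(e⁻) = 2 × 4.602 = 9.203 mol.
Q = n(e⁻)·F = 9.203 × 96500 = 888100 C.
I = Q/t = 888100 / 3054.0 s = 291 A.

291 A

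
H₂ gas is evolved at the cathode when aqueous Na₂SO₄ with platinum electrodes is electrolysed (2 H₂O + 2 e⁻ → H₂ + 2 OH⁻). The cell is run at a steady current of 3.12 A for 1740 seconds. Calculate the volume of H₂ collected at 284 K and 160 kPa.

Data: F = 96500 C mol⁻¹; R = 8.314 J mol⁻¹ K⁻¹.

Q = I·t = 3.120 A × 1740.0 s = 5429 C.
n(e⁻) = Q/F = 5429 / 96500 = 0.05626 mol.
2 electrons are transferred per H₂ molecule, so n(H₂) = 0.05626 / 2 = 0.02813 mol.
V = nRT/P = (0.02813 × 8.314 × 284) / (160 × 10³ Pa) = 4.15 × 10⁻⁴ m³ = 0.415 L.

0.415 L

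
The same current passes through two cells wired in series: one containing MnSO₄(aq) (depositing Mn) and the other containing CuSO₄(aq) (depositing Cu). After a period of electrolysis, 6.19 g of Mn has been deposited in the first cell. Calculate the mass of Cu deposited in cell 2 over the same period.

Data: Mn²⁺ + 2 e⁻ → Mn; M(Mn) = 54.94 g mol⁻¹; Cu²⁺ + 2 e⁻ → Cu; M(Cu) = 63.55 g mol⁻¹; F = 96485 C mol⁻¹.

7.16 g

n(Mn) = 6.19 / 54.94 = 0.1127 mol.
Since Mn²⁺ + 2 e⁻ → Mn, n(e⁻) passed = 2 × 0.1127 = 0.2253 mol.
Cells in series carry the same charge, so the same 0.2253 mol of electrons passes through cell 2.
Cu²⁺ + 2 e⁻ → Cu, so n(Cu) = 0.2253 / 2 = 0.1127 mol.
m(Cu) = 0.1127 × 63.55 = 7.16 g.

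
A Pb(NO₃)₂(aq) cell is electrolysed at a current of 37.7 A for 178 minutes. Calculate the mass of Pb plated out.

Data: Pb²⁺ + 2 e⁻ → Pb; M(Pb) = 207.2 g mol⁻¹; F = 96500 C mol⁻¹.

432 g

Q = I·t = 37.70 A × 10680 s = 402600 C.
n(e⁻) = Q/F = 402600 / 96500 = 4.172 mol.
Pb²⁺ + 2 e⁻ → Pb, so n(Pb) = n(e⁻)/2 = 2.086 mol.
m = n·M = 2.086 × 207.2 = 432 g.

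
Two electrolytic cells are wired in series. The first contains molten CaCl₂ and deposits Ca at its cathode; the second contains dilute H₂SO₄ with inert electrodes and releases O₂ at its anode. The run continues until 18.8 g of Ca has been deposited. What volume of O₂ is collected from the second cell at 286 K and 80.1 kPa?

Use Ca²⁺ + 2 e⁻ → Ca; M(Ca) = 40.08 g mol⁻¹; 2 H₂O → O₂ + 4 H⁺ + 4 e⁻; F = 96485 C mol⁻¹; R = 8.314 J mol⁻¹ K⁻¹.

n(Ca) = 18.8 / 40.08 = 0.4691 mol, so n(e⁻) = 2 × 0.4691 = 0.9381 mol.
The cells are in series, so the same 0.9381 mol of electrons passes through the second cell.
2 H₂O → O₂ + 4 H⁺ + 4 e⁻ — 4 mol e⁻ per mol O₂, so n(O₂) = 0.9381/4 = 0.2345 mol.
V = nRT/P = (0.2345 × 8.314 × 286) / (80.1 × 10³) = 0.00696 m³ = 6.96 L.

6.96 L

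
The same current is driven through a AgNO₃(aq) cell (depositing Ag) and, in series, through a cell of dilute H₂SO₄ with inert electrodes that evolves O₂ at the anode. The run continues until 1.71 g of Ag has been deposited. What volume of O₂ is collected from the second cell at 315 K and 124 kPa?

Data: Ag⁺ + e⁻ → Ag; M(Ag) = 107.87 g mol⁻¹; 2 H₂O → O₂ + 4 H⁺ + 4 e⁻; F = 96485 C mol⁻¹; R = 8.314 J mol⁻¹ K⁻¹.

0.0837 L

n(Ag) = 1.71 / 107.87 = 0.01585 mol, so n(e⁻) = 1 × 0.01585 = 0.01585 mol.
The cells are in series, so the same 0.01585 mol of electrons passes through the second cell.
2 H₂O → O₂ + 4 H⁺ + 4 e⁻ — 4 mol e⁻ per mol O₂, so n(O₂) = 0.01585/4 = 0.003963 mol.
V = nRT/P = (0.003963 × 8.314 × 315) / (124 × 10³) = 8.37 × 10⁻⁵ m³ = 0.0837 L.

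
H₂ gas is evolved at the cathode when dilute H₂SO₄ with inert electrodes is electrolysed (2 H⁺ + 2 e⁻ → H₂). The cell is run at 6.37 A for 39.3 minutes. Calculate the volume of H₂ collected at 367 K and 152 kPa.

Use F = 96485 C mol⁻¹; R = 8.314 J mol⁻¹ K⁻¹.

Q = I·t = 6.370 A × 2358.0 s = 15020 C.
n(e⁻) = Q/F = 15020 / 96485 = 0.1557 mol.
2 electrons are transferred per H₂ molecule, so n(H₂) = 0.1557 / 2 = 0.07784 mol.
V = nRT/P = (0.07784 × 8.314 × 367) / (152 × 10³ Pa) = 0.00156 m³ = 1.56 L.

1.56 L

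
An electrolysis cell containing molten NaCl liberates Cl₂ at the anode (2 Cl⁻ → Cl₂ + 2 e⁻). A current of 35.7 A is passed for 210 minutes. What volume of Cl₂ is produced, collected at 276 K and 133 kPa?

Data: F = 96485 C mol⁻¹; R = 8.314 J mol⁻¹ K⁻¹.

40.2 L

Q = I·t = 35.70 A × 12600 s = 449800 C.
n(e⁻) = Q/F = 449800 / 96485 = 4.662 mol.
2 electrons are transferred per Cl₂ molecule, so n(Cl₂) = 4.662 / 2 = 2.331 mol.
V = nRT/P = (2.331 × 8.314 × 276) / (133 × 10³ Pa) = 0.0402 m³ = 40.2 L.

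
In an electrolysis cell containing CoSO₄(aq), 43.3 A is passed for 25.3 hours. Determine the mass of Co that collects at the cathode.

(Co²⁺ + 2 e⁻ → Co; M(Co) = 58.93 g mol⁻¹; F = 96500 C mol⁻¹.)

Q = I·t = 43.30 A × 91080 s = 3944000 C.
n(e⁻) = Q/F = 3944000 / 96500 = 40.87 mol.
Co²⁺ + 2 e⁻ → Co, so n(Co) = n(e⁻)/2 = 20.43 mol.
m = n·M = 20.43 × 58.93 = 1200 g.

1200 g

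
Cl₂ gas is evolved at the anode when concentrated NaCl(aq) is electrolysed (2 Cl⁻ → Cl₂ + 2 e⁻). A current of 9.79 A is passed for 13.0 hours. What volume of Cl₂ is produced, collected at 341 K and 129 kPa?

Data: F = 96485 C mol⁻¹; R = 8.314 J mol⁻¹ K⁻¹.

Q = I·t = 9.790 A × 46800 s = 458200 C.
n(e⁻) = Q/F = 458200 / 96485 = 4.749 mol.
2 electrons are transferred per Cl₂ molecule, so n(Cl₂) = 4.749 / 2 = 2.374 mol.
V = nRT/P = (2.374 × 8.314 × 341) / (129 × 10³ Pa) = 0.0522 m³ = 52.2 L.

52.2 L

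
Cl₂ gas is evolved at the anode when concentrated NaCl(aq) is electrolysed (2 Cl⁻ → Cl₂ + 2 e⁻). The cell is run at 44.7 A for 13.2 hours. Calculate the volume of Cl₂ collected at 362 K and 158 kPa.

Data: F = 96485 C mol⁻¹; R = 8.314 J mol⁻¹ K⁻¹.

Q = I·t = 44.70 A × 47520 s = 2124000 C.
n(e⁻) = Q/F = 2124000 / 96485 = 22.02 mol.
2 electrons are transferred per Cl₂ molecule, so n(Cl₂) = 22.02 / 2 = 11.01 mol.
V = nRT/P = (11.01 × 8.314 × 362) / (158 × 10³ Pa) = 0.210 m³ = 210 L.

210 L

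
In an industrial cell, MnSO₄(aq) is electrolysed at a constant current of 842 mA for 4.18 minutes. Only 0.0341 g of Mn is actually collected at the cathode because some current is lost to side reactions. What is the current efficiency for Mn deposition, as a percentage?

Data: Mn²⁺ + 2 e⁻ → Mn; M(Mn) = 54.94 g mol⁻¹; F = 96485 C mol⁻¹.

56.7 %

Q = I·t = 0.8420 × 250.80 = 211.2 C; n(e⁻) = 211.2/96485 = 0.002189 mol.
Theoretical n(Mn) = n(e⁻)/2 = 0.001094 mol, i.e. m_theo = 0.001094 × 54.94 = 0.06012 g.
Efficiency = m_actual / m_theo = 0.0341 / 0.06012 = 56.7 %.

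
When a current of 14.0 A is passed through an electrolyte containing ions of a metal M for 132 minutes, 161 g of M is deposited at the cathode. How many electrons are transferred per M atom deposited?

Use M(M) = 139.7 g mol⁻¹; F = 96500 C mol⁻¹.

Q = I·t = 14.00 A × 7920.0 s = 110900 C, so n(e⁻) = 110900/96500 = 1.149 mol.
n(M) deposited = 161 / 139.7 = 1.152 mol.
Electrons per atom = n(e⁻)/n(M) = 1.149 / 1.152 = 0.997 ≈ 1, so the ion is M⁺.

1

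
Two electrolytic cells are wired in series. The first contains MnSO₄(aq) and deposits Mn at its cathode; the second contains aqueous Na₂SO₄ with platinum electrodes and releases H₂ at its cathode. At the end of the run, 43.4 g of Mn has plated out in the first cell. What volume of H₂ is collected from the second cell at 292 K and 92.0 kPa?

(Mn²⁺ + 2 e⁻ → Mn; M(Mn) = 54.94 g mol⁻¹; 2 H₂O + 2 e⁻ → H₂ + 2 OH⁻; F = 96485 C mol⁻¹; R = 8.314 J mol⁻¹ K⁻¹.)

20.8 L

n(Mn) = 43.4 / 54.94 = 0.7900 mol, so n(e⁻) = 2 × 0.7900 = 1.580 mol.
The cells are in series, so the same 1.580 mol of electrons passes through the second cell.
2 H₂O + 2 e⁻ → H₂ + 2 OH⁻ — 2 mol e⁻ per mol H₂, so n(H₂) = 1.580/2 = 0.7900 mol.
V = nRT/P = (0.7900 × 8.314 × 292) / (92.0 × 10³) = 0.0208 m³ = 20.8 L.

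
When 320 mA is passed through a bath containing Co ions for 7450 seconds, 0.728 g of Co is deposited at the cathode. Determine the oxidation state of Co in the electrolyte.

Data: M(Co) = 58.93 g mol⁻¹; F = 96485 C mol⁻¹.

+2

Q = I·t = 0.3200 A × 7450.0 s = 2384 C, so n(e⁻) = 2384/96485 = 0.02471 mol.
n(Co) deposited = 0.728 / 58.93 = 0.01235 mol.
Electrons per atom = n(e⁻)/n(Co) = 0.02471 / 0.01235 = 2.00 ≈ 2, so the ion is Co²⁺.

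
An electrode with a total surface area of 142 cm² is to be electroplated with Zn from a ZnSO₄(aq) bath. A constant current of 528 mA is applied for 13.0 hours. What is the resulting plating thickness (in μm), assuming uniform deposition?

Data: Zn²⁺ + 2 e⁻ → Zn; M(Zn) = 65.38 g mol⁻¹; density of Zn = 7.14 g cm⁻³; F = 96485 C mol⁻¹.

Q = I·t = 0.5280 × 46800 = 24710 C; n(e⁻) = 0.2561 mol.
n(Zn) = n(e⁻)/2 = 0.1281 mol, so m = 0.1281 × 65.38 = 8.372 g.
Volume = m/ρ = 8.372 / 7.14 = 1.173 cm³.
Thickness = V/A = 1.173 / 142 = 0.00826 cm = 82.6 μm.

82.6 μm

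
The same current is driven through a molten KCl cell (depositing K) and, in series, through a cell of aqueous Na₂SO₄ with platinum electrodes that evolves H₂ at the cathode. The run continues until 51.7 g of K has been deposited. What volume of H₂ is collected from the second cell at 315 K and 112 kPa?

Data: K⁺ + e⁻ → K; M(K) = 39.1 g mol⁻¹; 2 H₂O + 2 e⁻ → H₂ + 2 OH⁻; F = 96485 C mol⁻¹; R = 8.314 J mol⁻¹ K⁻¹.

n(K) = 51.7 / 39.1 = 1.322 mol, so n(e⁻) = 1 × 1.322 = 1.322 mol.
The cells are in series, so the same 1.322 mol of electrons passes through the second cell.
2 H₂O + 2 e⁻ → H₂ + 2 OH⁻ — 2 mol e⁻ per mol H₂, so n(H₂) = 1.322/2 = 0.6611 mol.
V = nRT/P = (0.6611 × 8.314 × 315) / (112 × 10³) = 0.0155 m³ = 15.5 L.

15.5 L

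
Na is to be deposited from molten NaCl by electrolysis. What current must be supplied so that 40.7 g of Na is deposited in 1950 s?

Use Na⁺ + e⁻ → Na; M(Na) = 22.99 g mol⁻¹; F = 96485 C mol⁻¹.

n(Na) = 40.7 / 22.99 = 1.770 mol.
n(e⁻) = 1 × 1.770 = 1.770 mol.
Q = n(e⁻)·F = 1.770 × 96485 = 170800 C.
I = Q/t = 170800 / 1950.0 s = 87.6 A.

87.6 A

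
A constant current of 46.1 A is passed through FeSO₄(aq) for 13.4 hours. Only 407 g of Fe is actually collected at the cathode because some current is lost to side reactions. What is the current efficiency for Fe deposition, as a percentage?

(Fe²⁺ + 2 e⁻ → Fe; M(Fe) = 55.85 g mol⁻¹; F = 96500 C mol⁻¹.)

63.2 %

Q = I·t = 46.10 × 48240 = 2224000 C; n(e⁻) = 2224000/96500 = 23.05 mol.
Theoretical n(Fe) = n(e⁻)/2 = 11.52 mol, i.e. m_theo = 11.52 × 55.85 = 643.5 g.
Efficiency = m_actual / m_theo = 407 / 643.5 = 63.2 %.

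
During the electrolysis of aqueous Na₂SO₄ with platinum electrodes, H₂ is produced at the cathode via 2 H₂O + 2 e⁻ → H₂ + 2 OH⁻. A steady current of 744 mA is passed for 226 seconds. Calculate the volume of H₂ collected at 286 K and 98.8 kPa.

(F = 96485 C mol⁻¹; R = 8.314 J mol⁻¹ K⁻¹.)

Q = I·t = 0.7440 A × 226.00 s = 168.1 C.
n(e⁻) = Q/F = 168.1 / 96485 = 0.001743 mol.
2 electrons are transferred per H₂ molecule, so n(H₂) = 0.001743 / 2 = 0.0008713 mol.
V = nRT/P = (0.0008713 × 8.314 × 286) / (98.8 × 10³ Pa) = 2.10 × 10⁻⁵ m³ = 0.0210 L.

0.0210 L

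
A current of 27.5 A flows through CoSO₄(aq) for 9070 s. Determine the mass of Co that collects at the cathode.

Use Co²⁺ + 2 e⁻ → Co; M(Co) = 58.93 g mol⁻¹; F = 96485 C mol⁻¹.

Q = I·t = 27.50 A × 9070.0 s = 249400 C.
n(e⁻) = Q/F = 249400 / 96485 = 2.585 mol.
Co²⁺ + 2 e⁻ → Co, so n(Co) = n(e⁻)/2 = 1.293 mol.
m = n·M = 1.293 × 58.93 = 76.2 g.

76.2 g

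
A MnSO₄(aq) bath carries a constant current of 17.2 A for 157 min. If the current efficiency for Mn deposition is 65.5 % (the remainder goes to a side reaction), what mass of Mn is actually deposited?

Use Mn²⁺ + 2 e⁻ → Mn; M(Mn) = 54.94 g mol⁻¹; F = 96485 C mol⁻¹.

Q = I·t = 17.20 × 9420.0 = 162000 C.
n(e⁻) = 162000/96485 = 1.679 mol; theoretically n(Mn) = 1.679/2 = 0.8396 mol, m_theo = 46.13 g.
At 65.5 % efficiency, m_actual = 0.655 × 46.13 = 30.2 g.

30.2 g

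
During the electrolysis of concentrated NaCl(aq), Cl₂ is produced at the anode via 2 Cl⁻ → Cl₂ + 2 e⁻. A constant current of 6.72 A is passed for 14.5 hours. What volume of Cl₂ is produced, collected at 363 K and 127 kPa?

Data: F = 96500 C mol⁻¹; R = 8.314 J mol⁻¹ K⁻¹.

Q = I·t = 6.720 A × 52200 s = 350800 C.
n(e⁻) = Q/F = 350800 / 96500 = 3.635 mol.
2 electrons are transferred per Cl₂ molecule, so n(Cl₂) = 3.635 / 2 = 1.818 mol.
V = nRT/P = (1.818 × 8.314 × 363) / (127 × 10³ Pa) = 0.0432 m³ = 43.2 L.

43.2 L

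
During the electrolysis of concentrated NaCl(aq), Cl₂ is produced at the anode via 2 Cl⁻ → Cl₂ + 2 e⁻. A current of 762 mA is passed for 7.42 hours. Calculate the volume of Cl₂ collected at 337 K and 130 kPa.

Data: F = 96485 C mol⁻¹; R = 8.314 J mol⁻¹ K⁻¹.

2.27 L

Q = I·t = 0.7620 A × 26712 s = 20350 C.
n(e⁻) = Q/F = 20350 / 96485 = 0.2110 mol.
2 electrons are transferred per Cl₂ molecule, so n(Cl₂) = 0.2110 / 2 = 0.1055 mol.
V = nRT/P = (0.1055 × 8.314 × 337) / (130 × 10³ Pa) = 0.00227 m³ = 2.27 L.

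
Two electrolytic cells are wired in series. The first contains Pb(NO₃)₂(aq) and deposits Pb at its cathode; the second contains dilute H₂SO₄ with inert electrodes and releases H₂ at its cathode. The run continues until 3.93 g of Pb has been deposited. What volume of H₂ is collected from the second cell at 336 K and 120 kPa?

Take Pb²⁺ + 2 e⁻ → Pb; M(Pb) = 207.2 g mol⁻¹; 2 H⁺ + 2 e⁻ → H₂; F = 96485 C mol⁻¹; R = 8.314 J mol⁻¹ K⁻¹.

n(Pb) = 3.93 / 207.2 = 0.01897 mol, so n(e⁻) = 2 × 0.01897 = 0.03793 mol.
The cells are in series, so the same 0.03793 mol of electrons passes through the second cell.
2 H⁺ + 2 e⁻ → H₂ — 2 mol e⁻ per mol H₂, so n(H₂) = 0.03793/2 = 0.01897 mol.
V = nRT/P = (0.01897 × 8.314 × 336) / (120 × 10³) = 4.42 × 10⁻⁴ m³ = 0.442 L.

0.442 L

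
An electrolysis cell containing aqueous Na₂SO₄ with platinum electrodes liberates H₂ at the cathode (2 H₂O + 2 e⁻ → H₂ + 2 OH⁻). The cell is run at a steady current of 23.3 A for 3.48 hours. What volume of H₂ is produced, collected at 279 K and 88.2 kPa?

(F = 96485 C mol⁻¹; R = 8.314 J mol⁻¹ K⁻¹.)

39.8 L

Q = I·t = 23.30 A × 12528 s = 291900 C.
n(e⁻) = Q/F = 291900 / 96485 = 3.025 mol.
2 electrons are transferred per H₂ molecule, so n(H₂) = 3.025 / 2 = 1.513 mol.
V = nRT/P = (1.513 × 8.314 × 279) / (88.2 × 10³ Pa) = 0.0398 m³ = 39.8 L.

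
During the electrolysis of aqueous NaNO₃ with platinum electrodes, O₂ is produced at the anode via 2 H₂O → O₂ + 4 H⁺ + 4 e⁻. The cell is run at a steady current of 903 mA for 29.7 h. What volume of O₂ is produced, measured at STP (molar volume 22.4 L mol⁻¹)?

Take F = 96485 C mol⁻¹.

Q = I·t = 0.9030 A × 106920 s = 96550 C.
n(e⁻) = Q/F = 96550 / 96485 = 1.001 mol.
4 electrons are transferred per O₂ molecule, so n(O₂) = 1.001 / 4 = 0.2502 mol.
V = n × V_m = 0.2502 × 22.4 = 5.60 L.

5.60 L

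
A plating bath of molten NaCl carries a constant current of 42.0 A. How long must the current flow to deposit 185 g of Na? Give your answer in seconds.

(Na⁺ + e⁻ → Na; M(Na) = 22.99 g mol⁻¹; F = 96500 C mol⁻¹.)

n(Na) = m/M = 185 / 22.99 = 8.047 mol.
Each Na atom requires 1 electron, so n(e⁻) = 1 × 8.047 = 8.047 mol.
Q = n(e⁻)·F = 8.047 × 96500 = 776500 C.
t = Q/I = 776500 / 42.00 A = 18490 s.

18500 s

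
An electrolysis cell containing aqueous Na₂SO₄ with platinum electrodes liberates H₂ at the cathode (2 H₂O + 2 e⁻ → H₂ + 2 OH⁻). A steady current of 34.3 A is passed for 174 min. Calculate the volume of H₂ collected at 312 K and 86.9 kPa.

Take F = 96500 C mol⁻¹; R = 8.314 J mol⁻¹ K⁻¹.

Q = I·t = 34.30 A × 10440 s = 358100 C.
n(e⁻) = Q/F = 358100 / 96500 = 3.711 mol.
2 electrons are transferred per H₂ molecule, so n(H₂) = 3.711 / 2 = 1.855 mol.
V = nRT/P = (1.855 × 8.314 × 312) / (86.9 × 10³ Pa) = 0.0554 m³ = 55.4 L.

55.4 L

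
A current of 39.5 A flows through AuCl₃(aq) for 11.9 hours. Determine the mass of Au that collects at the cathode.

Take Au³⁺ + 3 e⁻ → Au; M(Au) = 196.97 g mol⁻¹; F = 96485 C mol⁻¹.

1150 g

Q = I·t = 39.50 A × 42840 s = 1692000 C.
n(e⁻) = Q/F = 1692000 / 96485 = 17.54 mol.
Au³⁺ + 3 e⁻ → Au, so n(Au) = n(e⁻)/3 = 5.846 mol.
m = n·M = 5.846 × 196.97 = 1150 g.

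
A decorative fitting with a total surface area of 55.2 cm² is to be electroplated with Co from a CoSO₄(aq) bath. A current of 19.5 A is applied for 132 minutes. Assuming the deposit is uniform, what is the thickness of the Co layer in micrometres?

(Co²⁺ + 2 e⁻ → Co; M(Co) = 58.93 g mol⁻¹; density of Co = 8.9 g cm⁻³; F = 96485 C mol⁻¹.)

960 μm

Q = I·t = 19.50 × 7920.0 = 154400 C; n(e⁻) = 1.601 mol.
n(Co) = n(e⁻)/2 = 0.8003 mol, so m = 0.8003 × 58.93 = 47.16 g.
Volume = m/ρ = 47.16 / 8.9 = 5.299 cm³.
Thickness = V/A = 5.299 / 55.2 = 0.0960 cm = 960 μm.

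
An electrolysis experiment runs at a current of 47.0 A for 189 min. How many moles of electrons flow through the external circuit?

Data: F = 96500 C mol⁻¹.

5.52 mol

Q = I·t = 47.00 A × 11340 s = 533000 C.
n(e⁻) = Q/F = 533000 / 96500 = 5.52 mol.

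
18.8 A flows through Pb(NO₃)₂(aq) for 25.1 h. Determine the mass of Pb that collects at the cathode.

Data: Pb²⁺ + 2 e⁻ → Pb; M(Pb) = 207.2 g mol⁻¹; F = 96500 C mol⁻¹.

1820 g

Q = I·t = 18.80 A × 90360 s = 1699000 C.
n(e⁻) = Q/F = 1699000 / 96500 = 17.60 mol.
Pb²⁺ + 2 e⁻ → Pb, so n(Pb) = n(e⁻)/2 = 8.802 mol.
m = n·M = 8.802 × 207.2 = 1820 g.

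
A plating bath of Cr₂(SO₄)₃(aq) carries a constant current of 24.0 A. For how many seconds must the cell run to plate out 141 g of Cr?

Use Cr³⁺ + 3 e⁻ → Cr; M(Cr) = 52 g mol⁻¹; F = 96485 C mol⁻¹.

32700 s

n(Cr) = m/M = 141 / 52 = 2.712 mol.
Each Cr atom requires 3 electrons, so n(e⁻) = 3 × 2.712 = 8.135 mol.
Q = n(e⁻)·F = 8.135 × 96485 = 784900 C.
t = Q/I = 784900 / 24.00 A = 32700 s.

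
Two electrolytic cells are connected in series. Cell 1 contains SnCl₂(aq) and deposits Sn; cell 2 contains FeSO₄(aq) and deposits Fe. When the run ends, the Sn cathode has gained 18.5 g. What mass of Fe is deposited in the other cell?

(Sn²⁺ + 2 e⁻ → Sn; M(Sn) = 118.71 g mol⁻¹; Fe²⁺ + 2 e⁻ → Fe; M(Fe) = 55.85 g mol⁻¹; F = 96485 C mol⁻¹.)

8.70 g

n(Sn) = 18.5 / 118.71 = 0.1558 mol.
Since Sn²⁺ + 2 e⁻ → Sn, n(e⁻) passed = 2 × 0.1558 = 0.3117 mol.
Cells in series carry the same charge, so the same 0.3117 mol of electrons passes through cell 2.
Fe²⁺ + 2 e⁻ → Fe, so n(Fe) = 0.3117 / 2 = 0.1558 mol.
m(Fe) = 0.1558 × 55.85 = 8.70 g.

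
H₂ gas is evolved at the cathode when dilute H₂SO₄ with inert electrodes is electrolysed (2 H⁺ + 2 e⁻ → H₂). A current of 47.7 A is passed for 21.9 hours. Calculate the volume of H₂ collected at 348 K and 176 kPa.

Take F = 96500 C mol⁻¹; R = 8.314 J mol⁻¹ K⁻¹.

320 L

Q = I·t = 47.70 A × 78840 s = 3761000 C.
n(e⁻) = Q/F = 3761000 / 96500 = 38.97 mol.
2 electrons are transferred per H₂ molecule, so n(H₂) = 38.97 / 2 = 19.49 mol.
V = nRT/P = (19.49 × 8.314 × 348) / (176 × 10³ Pa) = 0.320 m³ = 320 L.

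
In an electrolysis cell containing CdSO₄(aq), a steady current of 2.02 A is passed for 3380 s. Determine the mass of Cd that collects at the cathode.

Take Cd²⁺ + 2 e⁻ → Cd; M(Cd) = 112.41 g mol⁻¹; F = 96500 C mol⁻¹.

3.98 g

Q = I·t = 2.020 A × 3380.0 s = 6828 C.
n(e⁻) = Q/F = 6828 / 96500 = 0.07075 mol.
Cd²⁺ + 2 e⁻ → Cd, so n(Cd) = n(e⁻)/2 = 0.03538 mol.
m = n·M = 0.03538 × 112.41 = 3.98 g.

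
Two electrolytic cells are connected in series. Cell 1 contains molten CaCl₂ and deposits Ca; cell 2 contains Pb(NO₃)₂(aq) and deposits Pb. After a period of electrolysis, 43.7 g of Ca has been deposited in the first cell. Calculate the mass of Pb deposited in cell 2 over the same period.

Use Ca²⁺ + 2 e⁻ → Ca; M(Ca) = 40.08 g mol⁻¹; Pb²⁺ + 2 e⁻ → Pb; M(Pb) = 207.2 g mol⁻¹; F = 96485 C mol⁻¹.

226 g

n(Ca) = 43.7 / 40.08 = 1.090 mol.
Since Ca²⁺ + 2 e⁻ → Ca, n(e⁻) passed = 2 × 1.090 = 2.181 mol.
Cells in series carry the same charge, so the same 2.181 mol of electrons passes through cell 2.
Pb²⁺ + 2 e⁻ → Pb, so n(Pb) = 2.181 / 2 = 1.090 mol.
m(Pb) = 1.090 × 207.2 = 226 g.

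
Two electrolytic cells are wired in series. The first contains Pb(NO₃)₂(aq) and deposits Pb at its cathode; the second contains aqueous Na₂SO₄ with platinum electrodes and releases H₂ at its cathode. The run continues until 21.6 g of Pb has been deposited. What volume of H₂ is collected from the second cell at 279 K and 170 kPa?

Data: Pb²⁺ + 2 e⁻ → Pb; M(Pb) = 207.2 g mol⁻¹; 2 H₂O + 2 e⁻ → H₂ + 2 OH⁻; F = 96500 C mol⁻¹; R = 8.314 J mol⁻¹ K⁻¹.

1.42 L

n(Pb) = 21.6 / 207.2 = 0.1042 mol, so n(e⁻) = 2 × 0.1042 = 0.2085 mol.
The cells are in series, so the same 0.2085 mol of electrons passes through the second cell.
2 H₂O + 2 e⁻ → H₂ + 2 OH⁻ — 2 mol e⁻ per mol H₂, so n(H₂) = 0.2085/2 = 0.1042 mol.
V = nRT/P = (0.1042 × 8.314 × 279) / (170 × 10³) = 0.00142 m³ = 1.42 L.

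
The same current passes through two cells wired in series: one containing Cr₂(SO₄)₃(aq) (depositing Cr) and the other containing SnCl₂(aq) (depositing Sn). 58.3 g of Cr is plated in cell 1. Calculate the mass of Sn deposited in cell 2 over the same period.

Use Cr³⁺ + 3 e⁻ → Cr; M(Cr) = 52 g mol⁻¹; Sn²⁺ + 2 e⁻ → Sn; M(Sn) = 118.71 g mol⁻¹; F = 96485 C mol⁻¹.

200 g

n(Cr) = 58.3 / 52 = 1.121 mol.
Since Cr³⁺ + 3 e⁻ → Cr, n(e⁻) passed = 3 × 1.121 = 3.363 mol.
Cells in series carry the same charge, so the same 3.363 mol of electrons passes through cell 2.
Sn²⁺ + 2 e⁻ → Sn, so n(Sn) = 3.363 / 2 = 1.682 mol.
m(Sn) = 1.682 × 118.71 = 200 g.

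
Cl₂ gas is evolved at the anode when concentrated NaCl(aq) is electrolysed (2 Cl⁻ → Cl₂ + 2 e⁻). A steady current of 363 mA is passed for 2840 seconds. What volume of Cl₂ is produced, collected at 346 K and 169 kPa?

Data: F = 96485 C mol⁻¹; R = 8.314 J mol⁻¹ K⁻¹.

Q = I·t = 0.3630 A × 2840.0 s = 1031 C.
n(e⁻) = Q/F = 1031 / 96485 = 0.01068 mol.
2 electrons are transferred per Cl₂ molecule, so n(Cl₂) = 0.01068 / 2 = 0.005342 mol.
V = nRT/P = (0.005342 × 8.314 × 346) / (169 × 10³ Pa) = 9.09 × 10⁻⁵ m³ = 0.0909 L.

0.0909 L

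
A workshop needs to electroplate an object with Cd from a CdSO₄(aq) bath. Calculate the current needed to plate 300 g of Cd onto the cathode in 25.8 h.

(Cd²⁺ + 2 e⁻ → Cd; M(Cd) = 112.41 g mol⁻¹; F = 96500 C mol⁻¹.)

5.55 A

n(Cd) = 300 / 112.41 = 2.669 mol.
n(e⁻) = 2 × 2.669 = 5.338 mol.
Q = n(e⁻)·F = 5.338 × 96500 = 515100 C.
I = Q/t = 515100 / 92880 s = 5.55 A.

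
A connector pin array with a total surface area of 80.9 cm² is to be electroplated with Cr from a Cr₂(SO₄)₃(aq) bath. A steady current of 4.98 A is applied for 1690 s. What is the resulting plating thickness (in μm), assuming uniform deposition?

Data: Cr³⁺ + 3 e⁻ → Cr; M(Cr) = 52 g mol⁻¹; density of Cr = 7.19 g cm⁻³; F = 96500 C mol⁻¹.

26.0 μm

Q = I·t = 4.980 × 1690.0 = 8416 C; n(e⁻) = 0.08721 mol.
n(Cr) = n(e⁻)/3 = 0.02907 mol, so m = 0.02907 × 52 = 1.512 g.
Volume = m/ρ = 1.512 / 7.19 = 0.2103 cm³.
Thickness = V/A = 0.2103 / 80.9 = 0.00260 cm = 26.0 μm.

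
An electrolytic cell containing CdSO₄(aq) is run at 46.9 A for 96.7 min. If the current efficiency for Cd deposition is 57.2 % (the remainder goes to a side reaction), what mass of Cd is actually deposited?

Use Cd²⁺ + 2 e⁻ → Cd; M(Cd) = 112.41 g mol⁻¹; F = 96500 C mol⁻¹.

Q = I·t = 46.90 × 5802.0 = 272100 C.
n(e⁻) = 272100/96500 = 2.820 mol; theoretically n(Cd) = 2.820/2 = 1.410 mol, m_theo = 158.5 g.
At 57.2 % efficiency, m_actual = 0.572 × 158.5 = 90.7 g.

90.7 g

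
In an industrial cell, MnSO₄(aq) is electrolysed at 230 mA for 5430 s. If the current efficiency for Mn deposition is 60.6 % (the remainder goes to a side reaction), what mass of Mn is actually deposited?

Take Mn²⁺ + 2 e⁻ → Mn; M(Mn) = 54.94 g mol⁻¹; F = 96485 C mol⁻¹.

0.215 g

Q = I·t = 0.2300 × 5430.0 = 1249 C.
n(e⁻) = 1249/96485 = 0.01294 mol; theoretically n(Mn) = 0.01294/2 = 0.006472 mol, m_theo = 0.3556 g.
At 60.6 % efficiency, m_actual = 0.606 × 0.3556 = 0.215 g.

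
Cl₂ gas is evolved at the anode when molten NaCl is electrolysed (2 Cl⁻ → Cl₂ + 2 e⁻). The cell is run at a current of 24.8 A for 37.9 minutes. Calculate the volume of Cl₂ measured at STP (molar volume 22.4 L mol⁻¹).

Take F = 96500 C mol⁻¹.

6.55 L

Q = I·t = 24.80 A × 2274.0 s = 56400 C.
n(e⁻) = Q/F = 56400 / 96500 = 0.5844 mol.
2 electrons are transferred per Cl₂ molecule, so n(Cl₂) = 0.5844 / 2 = 0.2922 mol.
V = n × V_m = 0.2922 × 22.4 = 6.55 L.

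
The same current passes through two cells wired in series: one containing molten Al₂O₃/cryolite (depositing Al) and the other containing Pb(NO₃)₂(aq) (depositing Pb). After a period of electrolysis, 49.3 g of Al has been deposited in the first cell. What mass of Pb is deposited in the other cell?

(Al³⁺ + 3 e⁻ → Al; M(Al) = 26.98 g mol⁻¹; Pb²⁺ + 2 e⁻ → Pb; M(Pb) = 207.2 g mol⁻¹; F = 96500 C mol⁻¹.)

568 g

n(Al) = 49.3 / 26.98 = 1.827 mol.
Since Al³⁺ + 3 e⁻ → Al, n(e⁻) passed = 3 × 1.827 = 5.482 mol.
Cells in series carry the same charge, so the same 5.482 mol of electrons passes through cell 2.
Pb²⁺ + 2 e⁻ → Pb, so n(Pb) = 5.482 / 2 = 2.741 mol.
m(Pb) = 2.741 × 207.2 = 568 g.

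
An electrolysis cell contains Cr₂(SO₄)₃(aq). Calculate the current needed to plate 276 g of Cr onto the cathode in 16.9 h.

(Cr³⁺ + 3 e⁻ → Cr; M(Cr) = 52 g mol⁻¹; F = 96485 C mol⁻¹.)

n(Cr) = 276 / 52 = 5.308 mol.
n(e⁻) = 3 × 5.308 = 15.92 mol.
Q = n(e⁻)·F = 15.92 × 96485 = 1536000 C.
I = Q/t = 1536000 / 60840 s = 25.3 A.

25.3 A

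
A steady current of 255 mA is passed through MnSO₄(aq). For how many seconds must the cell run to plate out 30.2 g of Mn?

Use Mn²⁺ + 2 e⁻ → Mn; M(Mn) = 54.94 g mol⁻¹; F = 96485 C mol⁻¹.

n(Mn) = m/M = 30.2 / 54.94 = 0.5497 mol.
Each Mn atom requires 2 electrons, so n(e⁻) = 2 × 0.5497 = 1.099 mol.
Q = n(e⁻)·F = 1.099 × 96485 = 106100 C.
t = Q/I = 106100 / 0.2550 A = 416000 s.

4.16 × 10⁵ s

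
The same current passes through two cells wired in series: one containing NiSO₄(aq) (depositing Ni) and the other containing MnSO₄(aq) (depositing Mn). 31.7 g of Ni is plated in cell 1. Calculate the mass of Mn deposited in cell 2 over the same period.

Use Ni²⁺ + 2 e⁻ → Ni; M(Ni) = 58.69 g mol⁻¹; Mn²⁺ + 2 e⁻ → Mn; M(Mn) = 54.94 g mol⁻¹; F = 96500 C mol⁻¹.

n(Ni) = 31.7 / 58.69 = 0.5401 mol.
Since Ni²⁺ + 2 e⁻ → Ni, n(e⁻) passed = 2 × 0.5401 = 1.080 mol.
Cells in series carry the same charge, so the same 1.080 mol of electrons passes through cell 2.
Mn²⁺ + 2 e⁻ → Mn, so n(Mn) = 1.080 / 2 = 0.5401 mol.
m(Mn) = 0.5401 × 54.94 = 29.7 g.

29.7 g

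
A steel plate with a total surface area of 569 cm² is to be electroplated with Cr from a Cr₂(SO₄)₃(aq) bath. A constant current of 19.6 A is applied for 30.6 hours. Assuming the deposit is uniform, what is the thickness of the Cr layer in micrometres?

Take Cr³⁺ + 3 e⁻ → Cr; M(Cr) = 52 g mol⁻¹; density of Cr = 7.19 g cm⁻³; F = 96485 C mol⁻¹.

948 μm

Q = I·t = 19.60 × 110160 = 2159000 C; n(e⁻) = 22.38 mol.
n(Cr) = n(e⁻)/3 = 7.459 mol, so m = 7.459 × 52 = 387.9 g.
Volume = m/ρ = 387.9 / 7.19 = 53.95 cm³.
Thickness = V/A = 53.95 / 569 = 0.0948 cm = 948 μm.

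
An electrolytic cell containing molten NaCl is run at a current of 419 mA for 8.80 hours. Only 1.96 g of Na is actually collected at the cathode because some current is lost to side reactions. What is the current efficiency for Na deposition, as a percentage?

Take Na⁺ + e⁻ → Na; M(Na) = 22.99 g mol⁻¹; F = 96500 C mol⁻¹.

62.0 %

Q = I·t = 0.4190 × 31680 = 13270 C; n(e⁻) = 13270/96500 = 0.1376 mol.
Theoretical n(Na) = n(e⁻)/1 = 0.1376 mol, i.e. m_theo = 0.1376 × 22.99 = 3.162 g.
Efficiency = m_actual / m_theo = 1.96 / 3.162 = 62.0 %.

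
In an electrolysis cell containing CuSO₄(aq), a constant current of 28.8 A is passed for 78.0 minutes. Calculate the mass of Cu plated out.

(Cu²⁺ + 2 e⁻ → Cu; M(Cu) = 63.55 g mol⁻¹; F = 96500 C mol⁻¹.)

Q = I·t = 28.80 A × 4680.0 s = 134800 C.
n(e⁻) = Q/F = 134800 / 96500 = 1.397 mol.
Cu²⁺ + 2 e⁻ → Cu, so n(Cu) = n(e⁻)/2 = 0.6984 mol.
m = n·M = 0.6984 × 63.55 = 44.4 g.

44.4 g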